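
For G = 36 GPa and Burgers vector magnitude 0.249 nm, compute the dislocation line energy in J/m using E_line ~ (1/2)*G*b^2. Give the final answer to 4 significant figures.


E = G*b^2/2
b = 0.249 nm = 2.49e-10 m
G = 36 GPa = 3.6e+10 Pa
E = 0.5 * 3.6e+10 * (2.49e-10)^2
E = 1.116e-09 J/m


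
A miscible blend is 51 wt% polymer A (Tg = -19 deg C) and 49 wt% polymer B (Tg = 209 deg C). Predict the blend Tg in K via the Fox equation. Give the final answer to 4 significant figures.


1/Tg = w1/Tg1 + w2/Tg2 (in Kelvin)
Tg1 = 254.15 K, Tg2 = 482.15 K
1/Tg = 0.51/254.15 + 0.49/482.15
Tg = 330.8 K


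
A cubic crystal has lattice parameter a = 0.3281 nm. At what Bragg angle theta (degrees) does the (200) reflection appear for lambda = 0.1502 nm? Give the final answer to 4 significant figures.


d = a / sqrt(h^2+k^2+l^2)
d = 0.3281 / sqrt(4) = 0.16405 nm
lambda = 2*d*sin(theta)  =>  sin(theta) = lambda / (2*d)
sin(theta) = 0.1502 / (2 * 0.16405) = 0.457787
theta = 27.24 deg


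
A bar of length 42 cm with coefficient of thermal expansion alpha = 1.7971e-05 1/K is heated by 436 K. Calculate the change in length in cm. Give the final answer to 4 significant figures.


dL = L0 * alpha * dT
dL = 42 * 1.7971e-05 * 436
dL = 0.3291 cm


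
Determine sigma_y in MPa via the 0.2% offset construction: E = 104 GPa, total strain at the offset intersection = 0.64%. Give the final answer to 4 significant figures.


Offset strain = 0.002
Elastic strain at yield = total_strain - offset = 6.4e-03 - 0.002 = 4.4e-03
sigma_y = E * elastic_strain = 104000 * 4.4e-03
sigma_y = 457.6 MPa


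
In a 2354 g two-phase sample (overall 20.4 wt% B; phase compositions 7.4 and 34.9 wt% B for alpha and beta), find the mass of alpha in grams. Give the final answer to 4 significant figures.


f_alpha = (C_beta - C0) / (C_beta - C_alpha)
f_alpha = (34.9 - 20.4) / (34.9 - 7.4) = 0.527273
m_alpha = f_alpha * m_total = 0.527273 * 2354 = 1241 g


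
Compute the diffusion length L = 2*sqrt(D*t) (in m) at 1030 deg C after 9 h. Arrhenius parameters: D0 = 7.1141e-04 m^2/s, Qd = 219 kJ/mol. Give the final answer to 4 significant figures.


Step 1: D = D0 * exp(-Qd/(R*T))
T = 1303.15 K
D = 7.1141e-04 * exp(-219e3 / (8.314 * 1303.15)) = 1.18453e-12 m^2/s
Step 2: L = 2*sqrt(D*t)
t = 9 h = 32400 s
L = 2*sqrt(1.18453e-12 * 32400) = 3.918e-04 m


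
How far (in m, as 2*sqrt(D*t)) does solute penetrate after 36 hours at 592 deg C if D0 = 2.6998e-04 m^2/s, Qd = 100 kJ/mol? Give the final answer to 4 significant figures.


Step 1: D = D0 * exp(-Qd/(R*T))
T = 865.15 K
D = 2.6998e-04 * exp(-100e3 / (8.314 * 865.15)) = 2.47442e-10 m^2/s
Step 2: L = 2*sqrt(D*t)
t = 36 h = 129600 s
L = 2*sqrt(2.47442e-10 * 129600) = 0.01133 m


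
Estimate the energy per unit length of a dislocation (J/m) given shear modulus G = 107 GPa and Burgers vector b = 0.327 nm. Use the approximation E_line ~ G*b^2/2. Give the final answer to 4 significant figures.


E = G*b^2/2
b = 0.327 nm = 3.27e-10 m
G = 107 GPa = 1.07e+11 Pa
E = 0.5 * 1.07e+11 * (3.27e-10)^2
E = 5.721e-09 J/m


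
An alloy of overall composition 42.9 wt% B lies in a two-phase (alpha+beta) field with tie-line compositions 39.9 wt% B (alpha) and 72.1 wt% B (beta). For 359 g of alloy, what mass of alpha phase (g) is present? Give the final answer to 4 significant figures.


f_alpha = (C_beta - C0) / (C_beta - C_alpha)
f_alpha = (72.1 - 42.9) / (72.1 - 39.9) = 0.906832
m_alpha = f_alpha * m_total = 0.906832 * 359 = 325.6 g


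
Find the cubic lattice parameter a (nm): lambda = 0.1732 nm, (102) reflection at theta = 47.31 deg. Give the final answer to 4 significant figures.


d = lambda / (2*sin(theta))
d = 0.1732 / (2*sin(47.31 deg))
d = 0.117818 nm
a = d * sqrt(h^2+k^2+l^2) = 0.117818 * sqrt(5)
a = 0.2634 nm


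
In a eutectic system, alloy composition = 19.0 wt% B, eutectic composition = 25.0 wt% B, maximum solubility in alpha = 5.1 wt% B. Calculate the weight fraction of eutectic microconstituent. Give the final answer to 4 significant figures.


f_primary = (C_e - C0) / (C_e - C_alpha_max)
f_primary = (25.0 - 19.0) / (25.0 - 5.1)
f_primary = 0.301508
f_eutectic = 1 - 0.301508 = 0.6985


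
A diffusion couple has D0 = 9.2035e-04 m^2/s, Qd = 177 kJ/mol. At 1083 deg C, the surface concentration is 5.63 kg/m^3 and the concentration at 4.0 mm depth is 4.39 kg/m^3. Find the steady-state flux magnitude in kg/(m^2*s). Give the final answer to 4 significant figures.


Step 1: D = D0 * exp(-Qd/(R*T))
T = 1083 + 273.15 = 1356.15 K
D = 9.2035e-04 * exp(-177e3 / (8.314 * 1356.15)) = 1.4003e-10 m^2/s
Step 2: J = D * (C1 - C2) / dx
J = 1.4003e-10 * (5.63 - 4.39) / 4e-03
J = 4.341e-08 kg/(m^2*s)


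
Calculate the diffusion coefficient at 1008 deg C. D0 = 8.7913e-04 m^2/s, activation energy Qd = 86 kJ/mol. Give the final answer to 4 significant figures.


D = D0 * exp(-Qd / (R*T))
T = 1281.15 K
D = 8.7913e-04 * exp(-86e3 / (8.314 * 1281.15))
D = 2.739e-07 m^2/s


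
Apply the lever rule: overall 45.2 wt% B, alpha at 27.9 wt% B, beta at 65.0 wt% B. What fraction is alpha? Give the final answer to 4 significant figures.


f_alpha = (C_beta - C0) / (C_beta - C_alpha)
f_alpha = (65.0 - 45.2) / (65.0 - 27.9)
f_alpha = 0.5337


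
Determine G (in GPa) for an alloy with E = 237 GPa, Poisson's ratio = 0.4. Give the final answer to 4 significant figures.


G = E / (2*(1+nu))
G = 237 / (2*(1+0.4))
G = 84.64 GPa


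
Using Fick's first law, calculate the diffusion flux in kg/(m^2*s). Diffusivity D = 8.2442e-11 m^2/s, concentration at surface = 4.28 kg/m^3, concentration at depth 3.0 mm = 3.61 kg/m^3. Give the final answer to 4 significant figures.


J = -D * (dC/dx) = D * (C1 - C2) / dx
J = 8.2442e-11 * (4.28 - 3.61) / 3e-03
J = 1.841e-08 kg/(m^2*s)


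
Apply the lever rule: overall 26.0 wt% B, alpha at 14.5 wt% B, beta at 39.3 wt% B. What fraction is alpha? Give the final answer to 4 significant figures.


f_alpha = (C_beta - C0) / (C_beta - C_alpha)
f_alpha = (39.3 - 26.0) / (39.3 - 14.5)
f_alpha = 0.5363


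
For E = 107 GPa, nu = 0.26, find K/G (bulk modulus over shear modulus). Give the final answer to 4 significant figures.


G = E / (2*(1+nu))
G = 107 / (2*(1+0.26)) = 42.4603 GPa
K = E / (3*(1-2*nu))
K = 107 / (3*(1-2*0.26)) = 74.3056 GPa
K/G = 74.3056 / 42.4603 = 1.75


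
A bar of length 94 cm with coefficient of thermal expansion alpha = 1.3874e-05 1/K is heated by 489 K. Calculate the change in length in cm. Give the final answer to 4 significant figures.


dL = L0 * alpha * dT
dL = 94 * 1.3874e-05 * 489
dL = 0.6377 cm


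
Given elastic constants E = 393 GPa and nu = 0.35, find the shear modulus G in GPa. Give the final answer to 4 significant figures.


G = E / (2*(1+nu))
G = 393 / (2*(1+0.35))
G = 145.6 GPa


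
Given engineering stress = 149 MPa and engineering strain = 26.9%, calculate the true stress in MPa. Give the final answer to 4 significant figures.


sigma_true = sigma_eng * (1 + epsilon_eng)
sigma_true = 149 * (1 + 0.269)
sigma_true = 189.1 MPa


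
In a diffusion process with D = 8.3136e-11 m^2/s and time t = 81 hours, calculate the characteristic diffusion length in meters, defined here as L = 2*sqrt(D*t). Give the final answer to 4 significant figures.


t = 81 hr = 291600 s
Diffusion length = 2*sqrt(D*t)
= 2*sqrt(8.3136e-11 * 291600)
= 9.847e-03 m


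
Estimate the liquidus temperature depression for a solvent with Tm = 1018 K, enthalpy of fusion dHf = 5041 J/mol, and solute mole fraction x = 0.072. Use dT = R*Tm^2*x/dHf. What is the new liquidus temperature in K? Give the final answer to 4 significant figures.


dT = R*Tm^2*x / dHf
dT = 8.314 * 1018^2 * 0.072 / 5041
dT = 123.061 K
T_new = 1018 - 123.061 = 894.9 K


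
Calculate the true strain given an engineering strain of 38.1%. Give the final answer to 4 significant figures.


epsilon_true = ln(1 + epsilon_eng)
epsilon_true = ln(1 + 0.381)
epsilon_true = 0.3228


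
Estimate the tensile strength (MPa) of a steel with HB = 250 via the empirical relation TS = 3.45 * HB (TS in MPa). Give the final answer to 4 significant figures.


TS (MPa) = 3.45 * HB
TS = 3.45 * 250
TS = 862.5 MPa


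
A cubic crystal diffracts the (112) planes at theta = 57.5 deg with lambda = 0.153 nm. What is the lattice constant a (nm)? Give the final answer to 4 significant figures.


d = lambda / (2*sin(theta))
d = 0.153 / (2*sin(57.5 deg))
d = 0.0907052 nm
a = d * sqrt(h^2+k^2+l^2) = 0.0907052 * sqrt(6)
a = 0.2222 nm


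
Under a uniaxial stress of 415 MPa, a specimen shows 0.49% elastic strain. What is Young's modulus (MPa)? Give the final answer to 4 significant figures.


E = sigma / epsilon
epsilon = 0.49% = 4.9e-03
E = 415 / 4.9e-03
E = 84690 MPa


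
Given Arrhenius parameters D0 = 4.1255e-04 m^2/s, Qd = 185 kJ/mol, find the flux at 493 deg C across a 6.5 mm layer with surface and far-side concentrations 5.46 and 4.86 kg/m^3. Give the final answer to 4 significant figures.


Step 1: D = D0 * exp(-Qd/(R*T))
T = 493 + 273.15 = 766.15 K
D = 4.1255e-04 * exp(-185e3 / (8.314 * 766.15)) = 1.00479e-16 m^2/s
Step 2: J = D * (C1 - C2) / dx
J = 1.00479e-16 * (5.46 - 4.86) / 6.5e-03
J = 9.275e-15 kg/(m^2*s)


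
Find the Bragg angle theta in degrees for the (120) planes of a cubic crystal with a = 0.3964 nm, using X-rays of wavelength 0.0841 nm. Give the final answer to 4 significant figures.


d = a / sqrt(h^2+k^2+l^2)
d = 0.3964 / sqrt(5) = 0.177275 nm
lambda = 2*d*sin(theta)  =>  sin(theta) = lambda / (2*d)
sin(theta) = 0.0841 / (2 * 0.177275) = 0.237201
theta = 13.72 deg


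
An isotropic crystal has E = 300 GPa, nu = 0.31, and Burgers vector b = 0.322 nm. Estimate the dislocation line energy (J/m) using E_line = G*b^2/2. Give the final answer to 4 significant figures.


Step 1: G = E / (2*(1+nu))
G = 300 / (2*(1+0.31)) = 114.504 GPa = 1.14504e+11 Pa
Step 2: E_line = G*b^2/2
b = 0.322 nm = 3.22e-10 m
E_line = 0.5 * 1.14504e+11 * (3.22e-10)^2 = 5.936e-09 J/m


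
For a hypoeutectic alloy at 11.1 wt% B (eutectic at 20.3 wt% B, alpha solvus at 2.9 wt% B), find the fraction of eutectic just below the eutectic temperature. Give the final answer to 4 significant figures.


f_primary = (C_e - C0) / (C_e - C_alpha_max)
f_primary = (20.3 - 11.1) / (20.3 - 2.9)
f_primary = 0.528736
f_eutectic = 1 - 0.528736 = 0.4713


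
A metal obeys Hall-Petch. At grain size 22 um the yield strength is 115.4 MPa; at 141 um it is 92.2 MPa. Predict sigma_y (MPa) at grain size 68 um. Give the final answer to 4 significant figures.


sigma_y = sigma0 + k / sqrt(d)
1/sqrt(d1) = 1/sqrt(2.2e-05) = 213.201;  1/sqrt(d2) = 84.2152
k = (sigma1 - sigma2) / (1/sqrt(d1) - 1/sqrt(d2)) = (115.4 - 92.2) / (213.201 - 84.2152) = 0.179865 MPa*m^0.5
sigma0 = sigma1 - k/sqrt(d1) = 115.4 - 0.179865*213.201 = 77.0526 MPa
sigma_y(d3) = 77.0526 + 0.179865 / sqrt(6.8e-05) = 98.86 MPa


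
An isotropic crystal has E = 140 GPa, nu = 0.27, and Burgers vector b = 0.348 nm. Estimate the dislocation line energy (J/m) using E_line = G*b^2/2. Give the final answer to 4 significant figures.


Step 1: G = E / (2*(1+nu))
G = 140 / (2*(1+0.27)) = 55.1181 GPa = 5.51181e+10 Pa
Step 2: E_line = G*b^2/2
b = 0.348 nm = 3.48e-10 m
E_line = 0.5 * 5.51181e+10 * (3.48e-10)^2 = 3.338e-09 J/m


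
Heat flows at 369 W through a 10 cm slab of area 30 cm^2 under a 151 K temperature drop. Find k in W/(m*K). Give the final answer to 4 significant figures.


k = Q*L / (A*dT)
L = 0.1 m, A = 3e-03 m^2
k = 369 * 0.1 / (3e-03 * 151)
k = 81.46 W/(m*K)


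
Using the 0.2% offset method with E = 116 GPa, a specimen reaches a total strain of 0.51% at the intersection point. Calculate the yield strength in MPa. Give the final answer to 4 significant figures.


Offset strain = 0.002
Elastic strain at yield = total_strain - offset = 5.1e-03 - 0.002 = 3.1e-03
sigma_y = E * elastic_strain = 116000 * 3.1e-03
sigma_y = 359.6 MPa


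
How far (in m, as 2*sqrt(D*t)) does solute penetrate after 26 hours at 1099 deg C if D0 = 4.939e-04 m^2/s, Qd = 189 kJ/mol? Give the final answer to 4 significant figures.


Step 1: D = D0 * exp(-Qd/(R*T))
T = 1372.15 K
D = 4.939e-04 * exp(-189e3 / (8.314 * 1372.15)) = 3.15194e-11 m^2/s
Step 2: L = 2*sqrt(D*t)
t = 26 h = 93600 s
L = 2*sqrt(3.15194e-11 * 93600) = 3.435e-03 m


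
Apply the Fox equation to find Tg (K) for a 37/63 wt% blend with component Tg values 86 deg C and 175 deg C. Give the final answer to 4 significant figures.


1/Tg = w1/Tg1 + w2/Tg2 (in Kelvin)
Tg1 = 359.15 K, Tg2 = 448.15 K
1/Tg = 0.37/359.15 + 0.63/448.15
Tg = 410.5 K


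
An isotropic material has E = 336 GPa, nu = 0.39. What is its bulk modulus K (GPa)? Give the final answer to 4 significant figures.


K = E / (3*(1-2*nu))
K = 336 / (3*(1-2*0.39))
K = 509.1 GPa


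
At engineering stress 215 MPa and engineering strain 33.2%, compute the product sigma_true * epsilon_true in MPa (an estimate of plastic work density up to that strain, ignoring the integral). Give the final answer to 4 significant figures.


sigma_true = sigma_eng * (1 + epsilon_eng)
sigma_true = 215 * (1 + 0.332) = 286.38 MPa
epsilon_true = ln(1 + epsilon_eng)
epsilon_true = ln(1 + 0.332) = 0.286682
sigma_true * epsilon_true = 286.38 * 0.286682 = 82.1 MPa


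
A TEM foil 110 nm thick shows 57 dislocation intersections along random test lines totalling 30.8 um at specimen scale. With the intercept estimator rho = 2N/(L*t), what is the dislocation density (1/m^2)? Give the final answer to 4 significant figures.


rho = 2N / (L * t)
L = 30.8 um = 3.08e-05 m, t = 110 nm = 1.1e-07 m
rho = 2 * 57 / (3.08e-05 * 1.1e-07)
rho = 3.365e+13 1/m^2


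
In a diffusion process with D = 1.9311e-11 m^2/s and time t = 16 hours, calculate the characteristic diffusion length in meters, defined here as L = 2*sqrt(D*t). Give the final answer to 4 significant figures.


t = 16 hr = 57600 s
Diffusion length = 2*sqrt(D*t)
= 2*sqrt(1.9311e-11 * 57600)
= 2.109e-03 m


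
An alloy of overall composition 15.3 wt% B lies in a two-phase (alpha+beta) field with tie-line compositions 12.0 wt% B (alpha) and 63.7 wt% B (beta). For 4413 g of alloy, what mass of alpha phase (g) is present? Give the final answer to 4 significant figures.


f_alpha = (C_beta - C0) / (C_beta - C_alpha)
f_alpha = (63.7 - 15.3) / (63.7 - 12.0) = 0.93617
m_alpha = f_alpha * m_total = 0.93617 * 4413 = 4131 g


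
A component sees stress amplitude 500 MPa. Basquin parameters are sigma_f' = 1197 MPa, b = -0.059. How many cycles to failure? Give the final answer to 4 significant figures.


sigma_a = sigma_f' * (2*Nf)^b
2*Nf = (sigma_a / sigma_f')^(1/b)
2*Nf = (500 / 1197)^(1/-0.059)
2*Nf = 2.66583e+06
Nf = 1.333e+06 cycles


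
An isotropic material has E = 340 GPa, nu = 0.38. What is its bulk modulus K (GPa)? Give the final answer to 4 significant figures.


K = E / (3*(1-2*nu))
K = 340 / (3*(1-2*0.38))
K = 472.2 GPa


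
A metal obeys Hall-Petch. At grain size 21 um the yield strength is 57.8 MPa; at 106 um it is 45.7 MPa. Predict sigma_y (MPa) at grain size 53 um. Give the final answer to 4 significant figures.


sigma_y = sigma0 + k / sqrt(d)
1/sqrt(d1) = 1/sqrt(2.1e-05) = 218.218;  1/sqrt(d2) = 97.1286
k = (sigma1 - sigma2) / (1/sqrt(d1) - 1/sqrt(d2)) = (57.8 - 45.7) / (218.218 - 97.1286) = 0.0999262 MPa*m^0.5
sigma0 = sigma1 - k/sqrt(d1) = 57.8 - 0.0999262*218.218 = 35.9943 MPa
sigma_y(d3) = 35.9943 + 0.0999262 / sqrt(5.3e-05) = 49.72 MPa


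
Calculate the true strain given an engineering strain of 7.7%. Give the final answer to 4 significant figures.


epsilon_true = ln(1 + epsilon_eng)
epsilon_true = ln(1 + 0.077)
epsilon_true = 0.07418


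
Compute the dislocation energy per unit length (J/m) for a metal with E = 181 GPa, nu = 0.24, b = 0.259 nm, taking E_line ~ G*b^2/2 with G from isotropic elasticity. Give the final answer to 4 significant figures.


Step 1: G = E / (2*(1+nu))
G = 181 / (2*(1+0.24)) = 72.9839 GPa = 7.29839e+10 Pa
Step 2: E_line = G*b^2/2
b = 0.259 nm = 2.59e-10 m
E_line = 0.5 * 7.29839e+10 * (2.59e-10)^2 = 2.448e-09 J/m


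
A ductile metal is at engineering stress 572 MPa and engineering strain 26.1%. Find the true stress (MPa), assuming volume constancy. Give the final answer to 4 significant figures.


sigma_true = sigma_eng * (1 + epsilon_eng)
sigma_true = 572 * (1 + 0.261)
sigma_true = 721.3 MPa


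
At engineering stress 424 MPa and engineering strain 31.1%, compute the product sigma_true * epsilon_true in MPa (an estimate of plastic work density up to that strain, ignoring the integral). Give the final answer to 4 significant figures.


sigma_true = sigma_eng * (1 + epsilon_eng)
sigma_true = 424 * (1 + 0.311) = 555.864 MPa
epsilon_true = ln(1 + epsilon_eng)
epsilon_true = ln(1 + 0.311) = 0.27079
sigma_true * epsilon_true = 555.864 * 0.27079 = 150.5 MPa


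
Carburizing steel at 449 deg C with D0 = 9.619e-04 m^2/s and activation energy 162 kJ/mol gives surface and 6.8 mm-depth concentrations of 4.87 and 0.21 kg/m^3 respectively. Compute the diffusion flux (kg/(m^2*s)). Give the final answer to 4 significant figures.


Step 1: D = D0 * exp(-Qd/(R*T))
T = 449 + 273.15 = 722.15 K
D = 9.619e-04 * exp(-162e3 / (8.314 * 722.15)) = 1.84036e-15 m^2/s
Step 2: J = D * (C1 - C2) / dx
J = 1.84036e-15 * (4.87 - 0.21) / 6.8e-03
J = 1.261e-12 kg/(m^2*s)


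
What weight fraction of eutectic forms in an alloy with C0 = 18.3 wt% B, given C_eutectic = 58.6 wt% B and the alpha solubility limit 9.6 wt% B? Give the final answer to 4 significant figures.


f_primary = (C_e - C0) / (C_e - C_alpha_max)
f_primary = (58.6 - 18.3) / (58.6 - 9.6)
f_primary = 0.822449
f_eutectic = 1 - 0.822449 = 0.1776


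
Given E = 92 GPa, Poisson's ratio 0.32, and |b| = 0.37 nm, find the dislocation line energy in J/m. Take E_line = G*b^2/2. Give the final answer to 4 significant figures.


Step 1: G = E / (2*(1+nu))
G = 92 / (2*(1+0.32)) = 34.8485 GPa = 3.48485e+10 Pa
Step 2: E_line = G*b^2/2
b = 0.37 nm = 3.7e-10 m
E_line = 0.5 * 3.48485e+10 * (3.7e-10)^2 = 2.385e-09 J/m


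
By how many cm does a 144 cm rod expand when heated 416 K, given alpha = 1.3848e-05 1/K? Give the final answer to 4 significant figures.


dL = L0 * alpha * dT
dL = 144 * 1.3848e-05 * 416
dL = 0.8296 cm


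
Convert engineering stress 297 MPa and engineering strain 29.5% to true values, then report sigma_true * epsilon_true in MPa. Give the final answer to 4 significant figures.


sigma_true = sigma_eng * (1 + epsilon_eng)
sigma_true = 297 * (1 + 0.295) = 384.615 MPa
epsilon_true = ln(1 + epsilon_eng)
epsilon_true = ln(1 + 0.295) = 0.258511
sigma_true * epsilon_true = 384.615 * 0.258511 = 99.43 MPa


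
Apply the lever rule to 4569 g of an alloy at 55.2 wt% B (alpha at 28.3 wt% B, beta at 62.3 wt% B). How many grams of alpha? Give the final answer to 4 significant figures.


f_alpha = (C_beta - C0) / (C_beta - C_alpha)
f_alpha = (62.3 - 55.2) / (62.3 - 28.3) = 0.208824
m_alpha = f_alpha * m_total = 0.208824 * 4569 = 954.1 g


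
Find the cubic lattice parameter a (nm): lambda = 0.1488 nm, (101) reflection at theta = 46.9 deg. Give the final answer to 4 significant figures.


d = lambda / (2*sin(theta))
d = 0.1488 / (2*sin(46.9 deg))
d = 0.101895 nm
a = d * sqrt(h^2+k^2+l^2) = 0.101895 * sqrt(2)
a = 0.1441 nm


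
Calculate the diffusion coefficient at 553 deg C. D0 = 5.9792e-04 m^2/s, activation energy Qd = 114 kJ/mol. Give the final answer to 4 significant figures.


D = D0 * exp(-Qd / (R*T))
T = 826.15 K
D = 5.9792e-04 * exp(-114e3 / (8.314 * 826.15))
D = 3.703e-11 m^2/s


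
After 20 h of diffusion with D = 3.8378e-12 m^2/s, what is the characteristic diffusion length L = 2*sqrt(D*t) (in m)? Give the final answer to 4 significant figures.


t = 20 hr = 72000 s
Diffusion length = 2*sqrt(D*t)
= 2*sqrt(3.8378e-12 * 72000)
= 1.051e-03 m


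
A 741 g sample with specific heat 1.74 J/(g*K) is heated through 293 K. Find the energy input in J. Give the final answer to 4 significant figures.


Q = m * cp * dT
Q = 741 * 1.74 * 293
Q = 377800 J


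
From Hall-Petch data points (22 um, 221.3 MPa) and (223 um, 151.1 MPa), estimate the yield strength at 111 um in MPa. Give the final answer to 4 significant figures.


sigma_y = sigma0 + k / sqrt(d)
1/sqrt(d1) = 1/sqrt(2.2e-05) = 213.201;  1/sqrt(d2) = 66.965
k = (sigma1 - sigma2) / (1/sqrt(d1) - 1/sqrt(d2)) = (221.3 - 151.1) / (213.201 - 66.965) = 0.480047 MPa*m^0.5
sigma0 = sigma1 - k/sqrt(d1) = 221.3 - 0.480047*213.201 = 118.954 MPa
sigma_y(d3) = 118.954 + 0.480047 / sqrt(1.11e-04) = 164.5 MPa


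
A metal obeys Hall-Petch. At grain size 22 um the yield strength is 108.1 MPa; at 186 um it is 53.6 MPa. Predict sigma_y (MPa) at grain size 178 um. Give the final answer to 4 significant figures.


sigma_y = sigma0 + k / sqrt(d)
1/sqrt(d1) = 1/sqrt(2.2e-05) = 213.201;  1/sqrt(d2) = 73.3236
k = (sigma1 - sigma2) / (1/sqrt(d1) - 1/sqrt(d2)) = (108.1 - 53.6) / (213.201 - 73.3236) = 0.389628 MPa*m^0.5
sigma0 = sigma1 - k/sqrt(d1) = 108.1 - 0.389628*213.201 = 25.0311 MPa
sigma_y(d3) = 25.0311 + 0.389628 / sqrt(1.78e-04) = 54.23 MPa


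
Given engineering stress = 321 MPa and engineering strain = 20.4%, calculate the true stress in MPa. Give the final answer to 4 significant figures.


sigma_true = sigma_eng * (1 + epsilon_eng)
sigma_true = 321 * (1 + 0.204)
sigma_true = 386.5 MPa


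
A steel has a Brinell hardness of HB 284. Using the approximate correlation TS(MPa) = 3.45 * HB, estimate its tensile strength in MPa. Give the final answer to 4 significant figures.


TS (MPa) = 3.45 * HB
TS = 3.45 * 284
TS = 979.8 MPa


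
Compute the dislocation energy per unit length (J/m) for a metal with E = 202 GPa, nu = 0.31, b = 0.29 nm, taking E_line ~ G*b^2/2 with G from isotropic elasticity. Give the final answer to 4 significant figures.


Step 1: G = E / (2*(1+nu))
G = 202 / (2*(1+0.31)) = 77.0992 GPa = 7.70992e+10 Pa
Step 2: E_line = G*b^2/2
b = 0.29 nm = 2.9e-10 m
E_line = 0.5 * 7.70992e+10 * (2.9e-10)^2 = 3.242e-09 J/m


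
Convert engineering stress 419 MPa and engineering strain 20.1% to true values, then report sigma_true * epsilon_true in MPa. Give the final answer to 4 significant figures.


sigma_true = sigma_eng * (1 + epsilon_eng)
sigma_true = 419 * (1 + 0.201) = 503.219 MPa
epsilon_true = ln(1 + epsilon_eng)
epsilon_true = ln(1 + 0.201) = 0.183155
sigma_true * epsilon_true = 503.219 * 0.183155 = 92.17 MPa


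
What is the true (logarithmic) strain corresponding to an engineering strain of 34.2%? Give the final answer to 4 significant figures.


epsilon_true = ln(1 + epsilon_eng)
epsilon_true = ln(1 + 0.342)
epsilon_true = 0.2942


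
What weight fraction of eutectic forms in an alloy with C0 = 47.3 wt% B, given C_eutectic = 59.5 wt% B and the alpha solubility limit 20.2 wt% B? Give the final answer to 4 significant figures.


f_primary = (C_e - C0) / (C_e - C_alpha_max)
f_primary = (59.5 - 47.3) / (59.5 - 20.2)
f_primary = 0.310433
f_eutectic = 1 - 0.310433 = 0.6896


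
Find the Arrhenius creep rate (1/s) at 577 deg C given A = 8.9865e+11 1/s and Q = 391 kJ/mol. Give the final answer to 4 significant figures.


rate = A * exp(-Q / (R*T))
T = 577 + 273.15 = 850.15 K
rate = 8.9865e+11 * exp(-391e3 / (8.314 * 850.15))
rate = 8.492e-13 1/s


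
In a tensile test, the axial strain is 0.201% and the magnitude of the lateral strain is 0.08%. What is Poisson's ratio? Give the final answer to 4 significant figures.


nu = -epsilon_lat / epsilon_axial
Lateral strain is contraction (negative), so using magnitudes:
nu = 0.08 / 0.201
nu = 0.398


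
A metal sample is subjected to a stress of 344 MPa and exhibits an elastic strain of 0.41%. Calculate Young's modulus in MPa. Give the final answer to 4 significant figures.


E = sigma / epsilon
epsilon = 0.41% = 4.1e-03
E = 344 / 4.1e-03
E = 83900 MPa


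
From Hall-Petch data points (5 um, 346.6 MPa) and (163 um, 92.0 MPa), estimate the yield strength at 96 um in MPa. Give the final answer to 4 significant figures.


sigma_y = sigma0 + k / sqrt(d)
1/sqrt(d1) = 1/sqrt(5e-06) = 447.214;  1/sqrt(d2) = 78.326
k = (sigma1 - sigma2) / (1/sqrt(d1) - 1/sqrt(d2)) = (346.6 - 92.0) / (447.214 - 78.326) = 0.690183 MPa*m^0.5
sigma0 = sigma1 - k/sqrt(d1) = 346.6 - 0.690183*447.214 = 37.9407 MPa
sigma_y(d3) = 37.9407 + 0.690183 / sqrt(9.6e-05) = 108.4 MPa


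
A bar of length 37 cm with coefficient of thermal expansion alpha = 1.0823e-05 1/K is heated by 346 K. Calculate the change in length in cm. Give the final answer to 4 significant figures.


dL = L0 * alpha * dT
dL = 37 * 1.0823e-05 * 346
dL = 0.1386 cm


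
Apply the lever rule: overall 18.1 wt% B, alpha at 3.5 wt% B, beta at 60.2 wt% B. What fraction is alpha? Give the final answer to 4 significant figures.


f_alpha = (C_beta - C0) / (C_beta - C_alpha)
f_alpha = (60.2 - 18.1) / (60.2 - 3.5)
f_alpha = 0.7425


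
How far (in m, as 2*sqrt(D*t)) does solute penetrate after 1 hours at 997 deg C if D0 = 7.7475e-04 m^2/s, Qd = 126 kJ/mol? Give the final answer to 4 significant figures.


Step 1: D = D0 * exp(-Qd/(R*T))
T = 1270.15 K
D = 7.7475e-04 * exp(-126e3 / (8.314 * 1270.15)) = 5.09627e-09 m^2/s
Step 2: L = 2*sqrt(D*t)
t = 1 h = 3600 s
L = 2*sqrt(5.09627e-09 * 3600) = 8.567e-03 m


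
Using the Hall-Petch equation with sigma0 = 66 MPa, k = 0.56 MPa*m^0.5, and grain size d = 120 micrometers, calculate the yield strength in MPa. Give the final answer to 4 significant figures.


sigma_y = sigma0 + k / sqrt(d)
d = 120 um = 1.2e-04 m
sigma_y = 66 + 0.56 / sqrt(1.2e-04)
sigma_y = 117.1 MPa


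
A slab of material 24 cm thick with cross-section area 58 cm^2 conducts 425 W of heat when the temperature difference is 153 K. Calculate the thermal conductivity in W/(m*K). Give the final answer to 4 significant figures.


k = Q*L / (A*dT)
L = 0.24 m, A = 5.8e-03 m^2
k = 425 * 0.24 / (5.8e-03 * 153)
k = 114.9 W/(m*K)


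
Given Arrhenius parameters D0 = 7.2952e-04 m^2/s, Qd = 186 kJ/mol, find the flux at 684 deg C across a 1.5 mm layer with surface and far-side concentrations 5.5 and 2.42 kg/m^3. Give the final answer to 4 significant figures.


Step 1: D = D0 * exp(-Qd/(R*T))
T = 684 + 273.15 = 957.15 K
D = 7.2952e-04 * exp(-186e3 / (8.314 * 957.15)) = 5.15317e-14 m^2/s
Step 2: J = D * (C1 - C2) / dx
J = 5.15317e-14 * (5.5 - 2.42) / 1.5e-03
J = 1.058e-10 kg/(m^2*s)


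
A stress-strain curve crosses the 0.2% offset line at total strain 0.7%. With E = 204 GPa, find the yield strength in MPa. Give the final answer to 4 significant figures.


Offset strain = 0.002
Elastic strain at yield = total_strain - offset = 7e-03 - 0.002 = 5e-03
sigma_y = E * elastic_strain = 204000 * 5e-03
sigma_y = 1020 MPa


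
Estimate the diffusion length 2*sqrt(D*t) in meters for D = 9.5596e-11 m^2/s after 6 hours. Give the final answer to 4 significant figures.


t = 6 hr = 21600 s
Diffusion length = 2*sqrt(D*t)
= 2*sqrt(9.5596e-11 * 21600)
= 2.874e-03 m


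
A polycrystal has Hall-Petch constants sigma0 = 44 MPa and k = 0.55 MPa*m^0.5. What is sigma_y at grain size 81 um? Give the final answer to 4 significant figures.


sigma_y = sigma0 + k / sqrt(d)
d = 81 um = 8.1e-05 m
sigma_y = 44 + 0.55 / sqrt(8.1e-05)
sigma_y = 105.1 MPa


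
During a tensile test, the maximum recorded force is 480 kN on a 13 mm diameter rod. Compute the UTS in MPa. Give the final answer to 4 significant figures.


A0 = pi*(d/2)^2 = pi*(13/2)^2 = 132.732 mm^2
UTS = F_max / A0 = 480*1000 / 132.732
UTS = 3616 MPa


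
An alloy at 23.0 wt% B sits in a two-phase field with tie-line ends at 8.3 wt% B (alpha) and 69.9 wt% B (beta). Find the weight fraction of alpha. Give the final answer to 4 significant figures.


f_alpha = (C_beta - C0) / (C_beta - C_alpha)
f_alpha = (69.9 - 23.0) / (69.9 - 8.3)
f_alpha = 0.7614


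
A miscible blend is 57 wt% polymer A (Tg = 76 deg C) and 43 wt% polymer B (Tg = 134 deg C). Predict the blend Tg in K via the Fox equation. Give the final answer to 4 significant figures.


1/Tg = w1/Tg1 + w2/Tg2 (in Kelvin)
Tg1 = 349.15 K, Tg2 = 407.15 K
1/Tg = 0.57/349.15 + 0.43/407.15
Tg = 371.9 K


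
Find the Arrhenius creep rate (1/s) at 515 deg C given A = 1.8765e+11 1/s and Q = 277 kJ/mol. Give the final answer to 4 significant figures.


rate = A * exp(-Q / (R*T))
T = 515 + 273.15 = 788.15 K
rate = 1.8765e+11 * exp(-277e3 / (8.314 * 788.15))
rate = 8.213e-08 1/s


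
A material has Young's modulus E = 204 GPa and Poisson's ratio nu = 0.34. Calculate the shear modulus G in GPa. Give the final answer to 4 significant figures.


G = E / (2*(1+nu))
G = 204 / (2*(1+0.34))
G = 76.12 GPa


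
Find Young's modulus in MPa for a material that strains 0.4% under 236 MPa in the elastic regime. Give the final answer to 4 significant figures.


E = sigma / epsilon
epsilon = 0.4% = 4e-03
E = 236 / 4e-03
E = 59000 MPa


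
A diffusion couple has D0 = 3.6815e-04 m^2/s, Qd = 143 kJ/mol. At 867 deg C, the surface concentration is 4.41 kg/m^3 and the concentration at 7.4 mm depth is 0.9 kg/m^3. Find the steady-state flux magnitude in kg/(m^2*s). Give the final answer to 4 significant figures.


Step 1: D = D0 * exp(-Qd/(R*T))
T = 867 + 273.15 = 1140.15 K
D = 3.6815e-04 * exp(-143e3 / (8.314 * 1140.15)) = 1.03374e-10 m^2/s
Step 2: J = D * (C1 - C2) / dx
J = 1.03374e-10 * (4.41 - 0.9) / 7.4e-03
J = 4.903e-08 kg/(m^2*s)


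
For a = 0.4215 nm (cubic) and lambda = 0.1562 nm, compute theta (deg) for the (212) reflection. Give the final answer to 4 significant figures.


d = a / sqrt(h^2+k^2+l^2)
d = 0.4215 / sqrt(9) = 0.1405 nm
lambda = 2*d*sin(theta)  =>  sin(theta) = lambda / (2*d)
sin(theta) = 0.1562 / (2 * 0.1405) = 0.555872
theta = 33.77 deg


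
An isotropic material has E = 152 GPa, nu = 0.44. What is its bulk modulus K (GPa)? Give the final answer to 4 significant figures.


K = E / (3*(1-2*nu))
K = 152 / (3*(1-2*0.44))
K = 422.2 GPa


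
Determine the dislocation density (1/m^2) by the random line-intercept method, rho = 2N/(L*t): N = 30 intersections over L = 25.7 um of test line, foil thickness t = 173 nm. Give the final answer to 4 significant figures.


rho = 2N / (L * t)
L = 25.7 um = 2.57e-05 m, t = 173 nm = 1.73e-07 m
rho = 2 * 30 / (2.57e-05 * 1.73e-07)
rho = 1.349e+13 1/m^2


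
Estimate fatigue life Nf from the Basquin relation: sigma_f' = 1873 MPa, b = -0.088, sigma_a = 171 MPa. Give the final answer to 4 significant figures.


sigma_a = sigma_f' * (2*Nf)^b
2*Nf = (sigma_a / sigma_f')^(1/b)
2*Nf = (171 / 1873)^(1/-0.088)
2*Nf = 6.5009e+11
Nf = 3.25e+11 cycles


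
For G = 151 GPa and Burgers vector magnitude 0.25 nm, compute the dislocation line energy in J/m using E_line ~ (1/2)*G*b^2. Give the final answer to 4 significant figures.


E = G*b^2/2
b = 0.25 nm = 2.5e-10 m
G = 151 GPa = 1.51e+11 Pa
E = 0.5 * 1.51e+11 * (2.5e-10)^2
E = 4.719e-09 J/m


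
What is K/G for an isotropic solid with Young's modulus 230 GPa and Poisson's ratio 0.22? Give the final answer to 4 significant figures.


G = E / (2*(1+nu))
G = 230 / (2*(1+0.22)) = 94.2623 GPa
K = E / (3*(1-2*nu))
K = 230 / (3*(1-2*0.22)) = 136.905 GPa
K/G = 136.905 / 94.2623 = 1.452


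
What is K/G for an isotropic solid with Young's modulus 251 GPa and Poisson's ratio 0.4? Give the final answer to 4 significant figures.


G = E / (2*(1+nu))
G = 251 / (2*(1+0.4)) = 89.6429 GPa
K = E / (3*(1-2*nu))
K = 251 / (3*(1-2*0.4)) = 418.333 GPa
K/G = 418.333 / 89.6429 = 4.667


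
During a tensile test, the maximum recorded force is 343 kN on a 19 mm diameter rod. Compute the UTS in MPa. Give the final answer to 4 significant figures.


A0 = pi*(d/2)^2 = pi*(19/2)^2 = 283.529 mm^2
UTS = F_max / A0 = 343*1000 / 283.529
UTS = 1210 MPa


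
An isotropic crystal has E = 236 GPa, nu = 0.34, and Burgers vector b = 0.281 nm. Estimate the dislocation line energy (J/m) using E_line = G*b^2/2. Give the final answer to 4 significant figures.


Step 1: G = E / (2*(1+nu))
G = 236 / (2*(1+0.34)) = 88.0597 GPa = 8.80597e+10 Pa
Step 2: E_line = G*b^2/2
b = 0.281 nm = 2.81e-10 m
E_line = 0.5 * 8.80597e+10 * (2.81e-10)^2 = 3.477e-09 J/m


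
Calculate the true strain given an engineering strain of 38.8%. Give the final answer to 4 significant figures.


epsilon_true = ln(1 + epsilon_eng)
epsilon_true = ln(1 + 0.388)
epsilon_true = 0.3279


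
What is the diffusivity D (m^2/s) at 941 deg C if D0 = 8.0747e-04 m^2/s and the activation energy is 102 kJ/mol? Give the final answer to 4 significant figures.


D = D0 * exp(-Qd / (R*T))
T = 1214.15 K
D = 8.0747e-04 * exp(-102e3 / (8.314 * 1214.15))
D = 3.302e-08 m^2/s


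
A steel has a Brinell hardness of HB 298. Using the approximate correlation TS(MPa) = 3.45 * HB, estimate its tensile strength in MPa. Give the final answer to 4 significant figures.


TS (MPa) = 3.45 * HB
TS = 3.45 * 298
TS = 1028 MPa


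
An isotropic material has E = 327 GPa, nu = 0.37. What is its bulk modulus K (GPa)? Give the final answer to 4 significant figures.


K = E / (3*(1-2*nu))
K = 327 / (3*(1-2*0.37))
K = 419.2 GPa


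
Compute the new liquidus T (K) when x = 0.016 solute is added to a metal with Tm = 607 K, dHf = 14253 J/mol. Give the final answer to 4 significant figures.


dT = R*Tm^2*x / dHf
dT = 8.314 * 607^2 * 0.016 / 14253
dT = 3.43875 K
T_new = 607 - 3.43875 = 603.6 K


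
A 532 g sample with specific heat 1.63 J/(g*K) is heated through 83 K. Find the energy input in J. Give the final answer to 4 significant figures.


Q = m * cp * dT
Q = 532 * 1.63 * 83
Q = 71970 J


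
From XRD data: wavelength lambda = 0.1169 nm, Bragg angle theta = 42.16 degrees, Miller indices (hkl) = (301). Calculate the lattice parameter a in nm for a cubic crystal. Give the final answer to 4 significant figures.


d = lambda / (2*sin(theta))
d = 0.1169 / (2*sin(42.16 deg))
d = 0.0870824 nm
a = d * sqrt(h^2+k^2+l^2) = 0.0870824 * sqrt(10)
a = 0.2754 nm


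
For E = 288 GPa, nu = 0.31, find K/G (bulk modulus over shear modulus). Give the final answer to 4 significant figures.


G = E / (2*(1+nu))
G = 288 / (2*(1+0.31)) = 109.924 GPa
K = E / (3*(1-2*nu))
K = 288 / (3*(1-2*0.31)) = 252.632 GPa
K/G = 252.632 / 109.924 = 2.298


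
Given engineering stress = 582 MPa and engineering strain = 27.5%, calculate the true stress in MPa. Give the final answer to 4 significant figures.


sigma_true = sigma_eng * (1 + epsilon_eng)
sigma_true = 582 * (1 + 0.275)
sigma_true = 742.1 MPa


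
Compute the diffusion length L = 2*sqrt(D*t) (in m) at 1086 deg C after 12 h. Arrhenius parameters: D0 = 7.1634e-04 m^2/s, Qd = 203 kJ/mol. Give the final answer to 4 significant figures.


Step 1: D = D0 * exp(-Qd/(R*T))
T = 1359.15 K
D = 7.1634e-04 * exp(-203e3 / (8.314 * 1359.15)) = 1.13025e-11 m^2/s
Step 2: L = 2*sqrt(D*t)
t = 12 h = 43200 s
L = 2*sqrt(1.13025e-11 * 43200) = 1.398e-03 m


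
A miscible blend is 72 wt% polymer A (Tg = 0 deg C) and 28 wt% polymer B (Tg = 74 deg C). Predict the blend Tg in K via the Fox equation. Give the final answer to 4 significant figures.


1/Tg = w1/Tg1 + w2/Tg2 (in Kelvin)
Tg1 = 273.15 K, Tg2 = 347.15 K
1/Tg = 0.72/273.15 + 0.28/347.15
Tg = 290.5 K


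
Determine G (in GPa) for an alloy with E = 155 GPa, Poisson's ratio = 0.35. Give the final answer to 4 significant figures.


G = E / (2*(1+nu))
G = 155 / (2*(1+0.35))
G = 57.41 GPa


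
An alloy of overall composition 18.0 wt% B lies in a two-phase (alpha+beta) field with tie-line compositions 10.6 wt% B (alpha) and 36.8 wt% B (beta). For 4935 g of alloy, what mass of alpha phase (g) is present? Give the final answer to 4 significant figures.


f_alpha = (C_beta - C0) / (C_beta - C_alpha)
f_alpha = (36.8 - 18.0) / (36.8 - 10.6) = 0.717557
m_alpha = f_alpha * m_total = 0.717557 * 4935 = 3541 g


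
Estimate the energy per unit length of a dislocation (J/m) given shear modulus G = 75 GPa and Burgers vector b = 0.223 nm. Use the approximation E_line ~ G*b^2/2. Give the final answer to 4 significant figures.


E = G*b^2/2
b = 0.223 nm = 2.23e-10 m
G = 75 GPa = 7.5e+10 Pa
E = 0.5 * 7.5e+10 * (2.23e-10)^2
E = 1.865e-09 J/m


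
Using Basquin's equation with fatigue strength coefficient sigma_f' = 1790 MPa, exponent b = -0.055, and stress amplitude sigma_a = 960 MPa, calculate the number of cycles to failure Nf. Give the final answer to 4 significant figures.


sigma_a = sigma_f' * (2*Nf)^b
2*Nf = (sigma_a / sigma_f')^(1/b)
2*Nf = (960 / 1790)^(1/-0.055)
2*Nf = 83113
Nf = 41560 cycles


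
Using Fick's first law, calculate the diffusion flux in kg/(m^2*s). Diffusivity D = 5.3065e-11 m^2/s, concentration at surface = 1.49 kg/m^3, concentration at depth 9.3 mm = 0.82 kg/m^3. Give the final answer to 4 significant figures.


J = -D * (dC/dx) = D * (C1 - C2) / dx
J = 5.3065e-11 * (1.49 - 0.82) / 9.3e-03
J = 3.823e-09 kg/(m^2*s)


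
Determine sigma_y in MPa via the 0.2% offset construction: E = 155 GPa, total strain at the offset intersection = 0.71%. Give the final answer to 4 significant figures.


Offset strain = 0.002
Elastic strain at yield = total_strain - offset = 7.1e-03 - 0.002 = 5.1e-03
sigma_y = E * elastic_strain = 155000 * 5.1e-03
sigma_y = 790.5 MPa


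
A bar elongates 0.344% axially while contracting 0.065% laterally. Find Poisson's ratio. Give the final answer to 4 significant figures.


nu = -epsilon_lat / epsilon_axial
Lateral strain is contraction (negative), so using magnitudes:
nu = 0.065 / 0.344
nu = 0.189


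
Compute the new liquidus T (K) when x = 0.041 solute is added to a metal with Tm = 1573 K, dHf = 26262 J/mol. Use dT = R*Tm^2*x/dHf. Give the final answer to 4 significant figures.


dT = R*Tm^2*x / dHf
dT = 8.314 * 1573^2 * 0.041 / 26262
dT = 32.1162 K
T_new = 1573 - 32.1162 = 1541 K


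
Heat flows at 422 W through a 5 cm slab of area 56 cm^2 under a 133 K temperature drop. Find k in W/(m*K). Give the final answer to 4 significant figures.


k = Q*L / (A*dT)
L = 0.05 m, A = 5.6e-03 m^2
k = 422 * 0.05 / (5.6e-03 * 133)
k = 28.33 W/(m*K)


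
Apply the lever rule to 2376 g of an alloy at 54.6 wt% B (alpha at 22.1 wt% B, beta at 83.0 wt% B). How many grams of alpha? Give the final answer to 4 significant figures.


f_alpha = (C_beta - C0) / (C_beta - C_alpha)
f_alpha = (83.0 - 54.6) / (83.0 - 22.1) = 0.466338
m_alpha = f_alpha * m_total = 0.466338 * 2376 = 1108 g


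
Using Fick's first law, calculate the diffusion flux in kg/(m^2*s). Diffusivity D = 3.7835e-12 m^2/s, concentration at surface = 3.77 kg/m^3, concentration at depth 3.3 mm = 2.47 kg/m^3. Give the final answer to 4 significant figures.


J = -D * (dC/dx) = D * (C1 - C2) / dx
J = 3.7835e-12 * (3.77 - 2.47) / 3.3e-03
J = 1.49e-09 kg/(m^2*s)


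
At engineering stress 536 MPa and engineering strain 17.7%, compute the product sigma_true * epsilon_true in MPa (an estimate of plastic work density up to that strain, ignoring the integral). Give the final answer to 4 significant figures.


sigma_true = sigma_eng * (1 + epsilon_eng)
sigma_true = 536 * (1 + 0.177) = 630.872 MPa
epsilon_true = ln(1 + epsilon_eng)
epsilon_true = ln(1 + 0.177) = 0.162969
sigma_true * epsilon_true = 630.872 * 0.162969 = 102.8 MPa


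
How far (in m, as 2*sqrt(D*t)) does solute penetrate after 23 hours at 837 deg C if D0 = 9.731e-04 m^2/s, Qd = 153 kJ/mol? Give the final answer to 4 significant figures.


Step 1: D = D0 * exp(-Qd/(R*T))
T = 1110.15 K
D = 9.731e-04 * exp(-153e3 / (8.314 * 1110.15)) = 6.15121e-11 m^2/s
Step 2: L = 2*sqrt(D*t)
t = 23 h = 82800 s
L = 2*sqrt(6.15121e-11 * 82800) = 4.514e-03 m


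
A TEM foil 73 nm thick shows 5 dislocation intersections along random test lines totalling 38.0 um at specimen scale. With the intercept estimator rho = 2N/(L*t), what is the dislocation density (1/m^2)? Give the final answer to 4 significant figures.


rho = 2N / (L * t)
L = 38.0 um = 3.8e-05 m, t = 73 nm = 7.3e-08 m
rho = 2 * 5 / (3.8e-05 * 7.3e-08)
rho = 3.605e+12 1/m^2
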